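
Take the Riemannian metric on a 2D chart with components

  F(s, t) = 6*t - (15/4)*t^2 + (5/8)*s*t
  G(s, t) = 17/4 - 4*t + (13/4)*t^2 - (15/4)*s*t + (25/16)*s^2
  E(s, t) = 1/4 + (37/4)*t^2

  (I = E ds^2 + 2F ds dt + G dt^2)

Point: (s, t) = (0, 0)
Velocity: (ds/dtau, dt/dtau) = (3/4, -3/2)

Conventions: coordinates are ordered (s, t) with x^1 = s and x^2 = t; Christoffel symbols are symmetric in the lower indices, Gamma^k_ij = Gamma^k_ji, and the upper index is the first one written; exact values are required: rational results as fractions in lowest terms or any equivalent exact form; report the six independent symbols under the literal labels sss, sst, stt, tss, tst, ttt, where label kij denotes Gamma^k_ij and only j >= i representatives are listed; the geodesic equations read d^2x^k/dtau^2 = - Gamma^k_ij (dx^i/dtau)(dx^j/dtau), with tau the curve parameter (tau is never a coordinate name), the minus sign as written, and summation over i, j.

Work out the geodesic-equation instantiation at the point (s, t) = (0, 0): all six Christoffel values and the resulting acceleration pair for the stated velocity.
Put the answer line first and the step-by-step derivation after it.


Answer: Gamma_sss = 0, Gamma_sst = 0, Gamma_stt = 24, Gamma_tss = 0, Gamma_tst = 0, Gamma_ttt = -8/17; accelerations (d^2s/dtau^2, d^2t/dtau^2) = (-54, 18/17)

E = 1/4, F = 0, G = 17/4 at the point
E_s = 0, E_t = 0, F_s = 0, F_t = 6, G_s = 0, G_t = -4
EG - F^2 = 17/16;  g^inv = (16/17) * [[17/4, 0], [0, 1/4]]
first-kind symbols [ij,l] = (1/2)(d_i g_jl + d_j g_il - d_l g_ij): [ss,s] = E_s/2 = 0, [ss,t] = F_s - E_t/2 = 0, [st,s] = E_t/2 = 0, [st,t] = G_s/2 = 0, [tt,s] = F_t - G_s/2 = 6, [tt,t] = G_t/2 = -2
Gamma^s_ij = (G*[ij,s] - F*[ij,t])/(EG - F^2), Gamma^t_ij = (E*[ij,t] - F*[ij,s])/(EG - F^2)
Gamma_sss = 0, Gamma_sst = 0, Gamma_stt = 24, Gamma_tss = 0, Gamma_tst = 0, Gamma_ttt = -8/17
d^2s/dtau^2 = -(Gamma_sss*(3/4)^2 + 2*Gamma_sst*(3/4)*(-3/2) + Gamma_stt*(-3/2)^2) = -54
d^2t/dtau^2 = -(Gamma_tss*(3/4)^2 + 2*Gamma_tst*(3/4)*(-3/2) + Gamma_ttt*(-3/2)^2) = 18/17


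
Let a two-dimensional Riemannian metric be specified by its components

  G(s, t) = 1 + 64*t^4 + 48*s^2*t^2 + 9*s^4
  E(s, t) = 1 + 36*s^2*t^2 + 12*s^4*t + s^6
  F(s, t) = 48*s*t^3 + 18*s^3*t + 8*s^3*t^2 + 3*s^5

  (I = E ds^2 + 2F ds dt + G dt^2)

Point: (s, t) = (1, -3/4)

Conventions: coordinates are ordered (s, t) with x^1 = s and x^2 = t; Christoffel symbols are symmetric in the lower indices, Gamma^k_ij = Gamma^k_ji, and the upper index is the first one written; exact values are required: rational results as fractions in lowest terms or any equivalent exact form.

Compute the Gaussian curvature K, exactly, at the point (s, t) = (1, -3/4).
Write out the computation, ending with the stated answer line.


E = 53/4, F = -105/4, G = 229/4, EG - F^2 = 139/2 at the point
E_s = 21/2, E_t = -42, F_s = -129/4, F_t = 87, G_s = 90, G_t = -180
E_tt = 72, F_st = 99, G_ss = 162
K follows from Brioschi's formula, (det M1 - det M2)/(EG - F^2)^2.
M1 = [[-E_tt/2 + F_st - G_ss/2, E_s/2, F_s - E_t/2], [F_t - G_s/2, E, F], [G_t/2, F, G]] = [[-18, 21/4, -45/4], [42, 53/4, -105/4], [-90, -105/4, 229/4]]; det M1 = -2484
M2 = [[0, E_t/2, G_s/2], [E_t/2, E, F], [G_s/2, F, G]] = [[0, -21, 45], [-21, 53/4, -105/4], [45, -105/4, 229/4]]; det M2 = -2466
det M1 - det M2 = -18; K = -18 / (139/2)^2 = -72/19321

Answer: K = -72/19321


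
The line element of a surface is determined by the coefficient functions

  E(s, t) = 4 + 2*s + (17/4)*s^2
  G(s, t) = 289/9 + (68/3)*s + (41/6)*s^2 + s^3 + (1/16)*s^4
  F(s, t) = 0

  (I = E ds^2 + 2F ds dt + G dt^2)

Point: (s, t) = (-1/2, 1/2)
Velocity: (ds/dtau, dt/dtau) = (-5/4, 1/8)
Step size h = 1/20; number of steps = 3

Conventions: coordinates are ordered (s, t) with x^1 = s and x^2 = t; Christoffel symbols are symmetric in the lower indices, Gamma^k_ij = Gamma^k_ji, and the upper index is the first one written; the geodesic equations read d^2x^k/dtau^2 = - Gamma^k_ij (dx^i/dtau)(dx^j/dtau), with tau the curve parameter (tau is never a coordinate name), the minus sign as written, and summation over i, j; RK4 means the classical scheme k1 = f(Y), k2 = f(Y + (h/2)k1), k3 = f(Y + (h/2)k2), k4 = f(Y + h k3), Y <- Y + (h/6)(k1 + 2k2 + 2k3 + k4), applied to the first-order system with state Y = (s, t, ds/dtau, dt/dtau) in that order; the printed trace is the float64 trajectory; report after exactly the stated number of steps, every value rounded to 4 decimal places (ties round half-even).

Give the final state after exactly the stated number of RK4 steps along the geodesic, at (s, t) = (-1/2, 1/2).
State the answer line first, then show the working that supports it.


Answer: s = -0.6816, t = 0.5201, ds/dtau = -1.1686, dt/dtau = 0.1431

f(Y) = (ds/dtau, dt/dtau, -Gamma^s_ij Y'^i Y'^j, -Gamma^t_ij Y'^i Y'^j) with the Gammas evaluated at the stage position; h = 0.050000; intermediate values shown to 6 dp
step 0: s = -0.5000, t = 0.5000, ds/dtau = -1.2500, dt/dtau = 0.1250
step 1:
  k1: at (s, t) = (-0.500000, 0.500000), (ds/dtau, dt/dtau) = (-1.250000, 0.125000); Gamma_sss = -0.276923, Gamma_sst = 0.000000, Gamma_stt = -2.037179, Gamma_tss = 0.000000, Gamma_tst = 0.370044, Gamma_ttt = 0.000000; k1 = (-1.250000, 0.125000, 0.464523, 0.115639)
  k2: at (s, t) = (-0.531250, 0.503125), (ds/dtau, dt/dtau) = (-1.238387, 0.127891); Gamma_sss = -0.304042, Gamma_sst = 0.000000, Gamma_stt = -1.959825, Gamma_tss = 0.000000, Gamma_tst = 0.371011, Gamma_ttt = 0.000000; k2 = (-1.238387, 0.127891, 0.498335, 0.117520)
  k3: at (s, t) = (-0.530960, 0.503197), (ds/dtau, dt/dtau) = (-1.237542, 0.127938); Gamma_sss = -0.303798, Gamma_sst = 0.000000, Gamma_stt = -1.960546, Gamma_tss = 0.000000, Gamma_tst = 0.371002, Gamma_ttt = 0.000000; k3 = (-1.237542, 0.127938, 0.497360, 0.117481)
  k4: at (s, t) = (-0.561877, 0.506397), (ds/dtau, dt/dtau) = (-1.225132, 0.130874); Gamma_sss = -0.329061, Gamma_sst = 0.000000, Gamma_stt = -1.883649, Gamma_tss = 0.000000, Gamma_tst = 0.371943, Gamma_ttt = 0.000000; k4 = (-1.225132, 0.130874, 0.526167, 0.119273)
  Y <- Y + (h/6)(k1 + 2k2 + 2k3 + k4): s = -0.5619, t = 0.5064, ds/dtau = -1.2251, dt/dtau = 0.1309
step 2:
  k1: at (s, t) = (-0.561892, 0.506396), (ds/dtau, dt/dtau) = (-1.225149, 0.130874); Gamma_sss = -0.329072, Gamma_sst = 0.000000, Gamma_stt = -1.883613, Gamma_tss = 0.000000, Gamma_tst = 0.371944, Gamma_ttt = 0.000000; k1 = (-1.225149, 0.130874, 0.526197, 0.119275)
  k2: at (s, t) = (-0.592520, 0.509668), (ds/dtau, dt/dtau) = (-1.211994, 0.133856); Gamma_sss = -0.352494, Gamma_sst = 0.000000, Gamma_stt = -1.807516, Gamma_tss = 0.000000, Gamma_tst = 0.372859, Gamma_ttt = 0.000000; k2 = (-1.211994, 0.133856, 0.550176, 0.120980)
  k3: at (s, t) = (-0.592191, 0.509743), (ds/dtau, dt/dtau) = (-1.211395, 0.133899); Gamma_sss = -0.352252, Gamma_sst = 0.000000, Gamma_stt = -1.808331, Gamma_tss = 0.000000, Gamma_tst = 0.372849, Gamma_ttt = 0.000000; k3 = (-1.211395, 0.133899, 0.549343, 0.120955)
  k4: at (s, t) = (-0.622461, 0.513091), (ds/dtau, dt/dtau) = (-1.197682, 0.136922); Gamma_sss = -0.373818, Gamma_sst = 0.000000, Gamma_stt = -1.733594, Gamma_tss = 0.000000, Gamma_tst = 0.373737, Gamma_ttt = 0.000000; k4 = (-1.197682, 0.136922, 0.568721, 0.122577)
  Y <- Y + (h/6)(k1 + 2k2 + 2k3 + k4): s = -0.6225, t = 0.5131, ds/dtau = -1.1977, dt/dtau = 0.1369
step 3:
  k1: at (s, t) = (-0.622472, 0.513090), (ds/dtau, dt/dtau) = (-1.197700, 0.136922); Gamma_sss = -0.373825, Gamma_sst = 0.000000, Gamma_stt = -1.733568, Gamma_tss = 0.000000, Gamma_tst = 0.373737, Gamma_ttt = 0.000000; k1 = (-1.197700, 0.136922, 0.568746, 0.122579)
  k2: at (s, t) = (-0.652414, 0.516513), (ds/dtau, dt/dtau) = (-1.183481, 0.139986); Gamma_sss = -0.393583, Gamma_sst = 0.000000, Gamma_stt = -1.660448, Gamma_tss = 0.000000, Gamma_tst = 0.374597, Gamma_ttt = 0.000000; k2 = (-1.183481, 0.139986, 0.583801, 0.124120)
  k3: at (s, t) = (-0.652059, 0.516590), (ds/dtau, dt/dtau) = (-1.183105, 0.140025); Gamma_sss = -0.393357, Gamma_sst = 0.000000, Gamma_stt = -1.661310, Gamma_tss = 0.000000, Gamma_tst = 0.374587, Gamma_ttt = 0.000000; k3 = (-1.183105, 0.140025, 0.583170, 0.124111)
  k4: at (s, t) = (-0.681627, 0.520092), (ds/dtau, dt/dtau) = (-1.168541, 0.143128); Gamma_sss = -0.411357, Gamma_sst = 0.000000, Gamma_stt = -1.590178, Gamma_tss = 0.000000, Gamma_tst = 0.375418, Gamma_ttt = 0.000000; k4 = (-1.168541, 0.143128, 0.594278, 0.125578)
  Y <- Y + (h/6)(k1 + 2k2 + 2k3 + k4): s = -0.6816, t = 0.5201, ds/dtau = -1.1686, dt/dtau = 0.1431


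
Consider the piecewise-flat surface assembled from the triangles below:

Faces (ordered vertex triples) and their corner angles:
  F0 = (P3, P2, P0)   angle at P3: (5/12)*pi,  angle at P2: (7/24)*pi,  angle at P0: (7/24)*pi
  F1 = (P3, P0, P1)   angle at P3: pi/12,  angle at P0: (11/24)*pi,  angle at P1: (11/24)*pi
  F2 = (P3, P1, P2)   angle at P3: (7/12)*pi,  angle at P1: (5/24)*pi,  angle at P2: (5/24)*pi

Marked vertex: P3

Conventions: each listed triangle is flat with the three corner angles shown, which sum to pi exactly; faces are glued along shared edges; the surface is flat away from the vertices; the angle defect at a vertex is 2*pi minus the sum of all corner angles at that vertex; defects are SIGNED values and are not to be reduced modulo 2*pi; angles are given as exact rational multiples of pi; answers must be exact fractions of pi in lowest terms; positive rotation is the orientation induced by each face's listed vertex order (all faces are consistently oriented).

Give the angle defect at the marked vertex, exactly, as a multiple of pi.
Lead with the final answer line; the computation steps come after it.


Answer: defect(P3) = (11/12)*pi

Sum of corner angles at P3: (13/12)*pi
defect = 2*pi - (13/12)*pi


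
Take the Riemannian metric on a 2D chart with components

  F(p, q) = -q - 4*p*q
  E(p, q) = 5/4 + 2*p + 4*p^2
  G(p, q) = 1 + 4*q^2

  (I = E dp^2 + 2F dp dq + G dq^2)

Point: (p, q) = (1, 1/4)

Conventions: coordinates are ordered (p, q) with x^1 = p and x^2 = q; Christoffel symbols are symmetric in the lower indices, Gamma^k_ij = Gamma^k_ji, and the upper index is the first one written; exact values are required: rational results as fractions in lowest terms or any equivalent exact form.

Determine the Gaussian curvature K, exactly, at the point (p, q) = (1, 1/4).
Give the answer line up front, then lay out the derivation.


Answer: K = -16/225

E = 29/4, F = -5/4, G = 5/4, EG - F^2 = 15/2 at the point
E_p = 10, E_q = 0, F_p = -1, F_q = -5, G_p = 0, G_q = 2
E_qq = 0, F_pq = -4, G_pp = 0
Brioschi: K = (det M1 - det M2) / (EG - F^2)^2 with the standard first/second-derivative matrices M1, M2.
M1 = [[-E_qq/2 + F_pq - G_pp/2, E_p/2, F_p - E_q/2], [F_q - G_p/2, E, F], [G_q/2, F, G]] = [[-4, 5, -1], [-5, 29/4, -5/4], [1, -5/4, 5/4]]; det M1 = -4
M2 = [[0, E_q/2, G_p/2], [E_q/2, E, F], [G_p/2, F, G]] = [[0, 0, 0], [0, 29/4, -5/4], [0, -5/4, 5/4]]; det M2 = 0
det M1 - det M2 = -4; K = -4 / (15/2)^2 = -16/225


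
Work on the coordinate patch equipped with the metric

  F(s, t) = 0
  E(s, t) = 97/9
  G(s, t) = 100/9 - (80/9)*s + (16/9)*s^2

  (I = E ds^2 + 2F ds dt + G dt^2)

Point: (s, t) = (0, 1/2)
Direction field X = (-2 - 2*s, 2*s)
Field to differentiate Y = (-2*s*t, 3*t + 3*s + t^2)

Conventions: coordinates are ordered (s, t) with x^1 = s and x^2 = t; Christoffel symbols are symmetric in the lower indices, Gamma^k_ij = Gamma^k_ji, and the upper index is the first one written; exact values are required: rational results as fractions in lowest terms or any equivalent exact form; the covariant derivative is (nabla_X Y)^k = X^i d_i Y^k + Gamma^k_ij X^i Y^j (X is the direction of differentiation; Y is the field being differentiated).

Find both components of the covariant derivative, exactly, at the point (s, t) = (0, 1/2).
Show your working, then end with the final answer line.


E = 97/9, F = 0, G = 100/9 at the point
E_s = 0, E_t = 0, F_s = 0, F_t = 0, G_s = -80/9, G_t = 0
EG - F^2 = 9700/81;  g^inv = (81/9700) * [[100/9, 0], [0, 97/9]]
first-kind symbols [ij,l] = (1/2)(d_i g_jl + d_j g_il - d_l g_ij): [ss,s] = E_s/2 = 0, [ss,t] = F_s - E_t/2 = 0, [st,s] = E_t/2 = 0, [st,t] = G_s/2 = -40/9, [tt,s] = F_t - G_s/2 = 40/9, [tt,t] = G_t/2 = 0
Gamma^s_ij = (G*[ij,s] - F*[ij,t])/(EG - F^2), Gamma^t_ij = (E*[ij,t] - F*[ij,s])/(EG - F^2)
Gamma_sss = 0, Gamma_sst = 0, Gamma_stt = 40/97, Gamma_tss = 0, Gamma_tst = -2/5, Gamma_ttt = 0
X = (-2, 0), Y = (0, 7/4) at the point

Answer: (nabla_X Y)^s = 2, (nabla_X Y)^t = -23/5


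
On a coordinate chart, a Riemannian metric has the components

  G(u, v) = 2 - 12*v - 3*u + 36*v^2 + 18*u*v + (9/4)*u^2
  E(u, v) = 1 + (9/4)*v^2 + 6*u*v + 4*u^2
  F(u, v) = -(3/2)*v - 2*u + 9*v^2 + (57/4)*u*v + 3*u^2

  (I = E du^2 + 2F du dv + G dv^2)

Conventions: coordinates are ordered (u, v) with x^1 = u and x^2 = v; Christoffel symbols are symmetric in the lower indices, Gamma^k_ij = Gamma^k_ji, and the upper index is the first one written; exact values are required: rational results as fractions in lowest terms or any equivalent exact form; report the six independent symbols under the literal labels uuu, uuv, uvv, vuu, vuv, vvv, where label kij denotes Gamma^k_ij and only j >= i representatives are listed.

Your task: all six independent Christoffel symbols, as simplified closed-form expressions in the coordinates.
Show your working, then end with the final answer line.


E = 1 + (9/4)*v^2 + 6*u*v + 4*u^2; F = -(3/2)*v - 2*u + 9*v^2 + (57/4)*u*v + 3*u^2; G = 2 - 12*v - 3*u + 36*v^2 + 18*u*v + (9/4)*u^2
Gamma^k_ij = (1/2) g^{kl} (d_i g_jl + d_j g_il - d_l g_ij), with g^inv = (1/(EG-F^2)) [[G, -F], [-F, E]]
first partials: E_u = 6*v + 8*u, E_v = (9/2)*v + 6*u, F_u = -2 + (57/4)*v + 6*u, F_v = -3/2 + 18*v + (57/4)*u, G_u = -3 + 18*v + (9/2)*u, G_v = -12 + 72*v + 18*u
D = EG - F^2 = 2 - 12*v - 3*u + (153/4)*v^2 + 24*u*v + (25/4)*u^2
expanded: Gamma^u_uu = (G E_u - 2F F_u + F E_v)/(2D), Gamma^u_uv = (G E_v - F G_u)/(2D), Gamma^u_vv = (2G F_v - G G_u - F G_v)/(2D), Gamma^v_uu = (2E F_u - E E_v - F E_u)/(2D), Gamma^v_uv = (E G_u - F E_v)/(2D), Gamma^v_vv = (E G_v - 2F F_v + F G_u)/(2D); substitute and cancel common factors

Answer: Gamma_uuu = (16*u + 12*v)/(25*u^2 + 96*u*v - 12*u + 153*v^2 - 48*v + 8), Gamma_uuv = (12*u + 9*v)/(25*u^2 + 96*u*v - 12*u + 153*v^2 - 48*v + 8), Gamma_uvv = (48*u + 36*v)/(25*u^2 + 96*u*v - 12*u + 153*v^2 - 48*v + 8), Gamma_vuu = (12*u + 48*v - 8)/(25*u^2 + 96*u*v - 12*u + 153*v^2 - 48*v + 8), Gamma_vuv = (9*u + 36*v - 6)/(25*u^2 + 96*u*v - 12*u + 153*v^2 - 48*v + 8), Gamma_vvv = (36*u + 144*v - 24)/(25*u^2 + 96*u*v - 12*u + 153*v^2 - 48*v + 8)


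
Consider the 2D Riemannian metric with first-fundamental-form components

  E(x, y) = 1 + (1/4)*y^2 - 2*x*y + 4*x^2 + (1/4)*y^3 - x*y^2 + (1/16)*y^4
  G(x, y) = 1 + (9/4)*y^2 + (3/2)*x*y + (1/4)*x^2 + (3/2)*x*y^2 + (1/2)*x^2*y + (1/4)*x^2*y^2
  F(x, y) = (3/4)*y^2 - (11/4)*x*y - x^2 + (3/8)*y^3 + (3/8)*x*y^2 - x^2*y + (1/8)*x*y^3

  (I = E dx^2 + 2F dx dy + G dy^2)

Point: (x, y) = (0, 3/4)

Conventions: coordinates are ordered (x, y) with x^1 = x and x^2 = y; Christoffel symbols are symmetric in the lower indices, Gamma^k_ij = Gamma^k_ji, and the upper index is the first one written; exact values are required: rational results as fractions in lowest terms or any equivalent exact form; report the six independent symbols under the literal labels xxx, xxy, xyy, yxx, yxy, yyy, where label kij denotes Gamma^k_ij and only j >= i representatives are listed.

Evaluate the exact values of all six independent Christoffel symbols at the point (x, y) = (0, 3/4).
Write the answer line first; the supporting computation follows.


Answer: Gamma_xxx = -4224/10369, Gamma_xxy = 1848/10369, Gamma_xyy = 3168/10369, Gamma_yxx = -9216/10369, Gamma_yxy = 4032/10369, Gamma_yyy = 6912/10369

E = 5185/4096, F = 297/512, G = 145/64 at the point
E_x = -33/16, E_y = 231/256, F_x = -921/512, F_y = 225/128, G_x = 63/32, G_y = 27/8
EG - F^2 = 10369/4096;  g^inv = (4096/10369) * [[145/64, -297/512], [-297/512, 5185/4096]]
first-kind symbols [ij,l] = (1/2)(d_i g_jl + d_j g_il - d_l g_ij): [xx,x] = E_x/2 = -33/32, [xx,y] = F_x - E_y/2 = -9/4, [xy,x] = E_y/2 = 231/512, [xy,y] = G_x/2 = 63/64, [yy,x] = F_y - G_x/2 = 99/128, [yy,y] = G_y/2 = 27/16
Gamma^x_ij = (G*[ij,x] - F*[ij,y])/(EG - F^2), Gamma^y_ij = (E*[ij,y] - F*[ij,x])/(EG - F^2)


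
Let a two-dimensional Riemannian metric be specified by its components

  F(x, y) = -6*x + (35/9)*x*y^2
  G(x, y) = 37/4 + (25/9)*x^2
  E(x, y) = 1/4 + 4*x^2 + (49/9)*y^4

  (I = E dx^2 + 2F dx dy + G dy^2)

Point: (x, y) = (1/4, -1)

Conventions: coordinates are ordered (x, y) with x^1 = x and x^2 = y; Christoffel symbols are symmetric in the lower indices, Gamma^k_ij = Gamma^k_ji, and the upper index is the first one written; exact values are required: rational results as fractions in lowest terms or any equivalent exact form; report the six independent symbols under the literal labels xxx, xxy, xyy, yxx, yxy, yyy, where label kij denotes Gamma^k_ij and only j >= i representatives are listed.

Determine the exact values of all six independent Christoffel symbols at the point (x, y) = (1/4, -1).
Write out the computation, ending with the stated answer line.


E = 107/18, F = -19/36, G = 1357/144 at the point
E_x = 2, E_y = -196/9, F_x = -19/9, F_y = -35/18, G_x = 25/18, G_y = 0
EG - F^2 = 5351/96;  g^inv = (96/5351) * [[1357/144, 19/36], [19/36, 107/18]]
first-kind symbols [ij,l] = (1/2)(d_i g_jl + d_j g_il - d_l g_ij): [xx,x] = E_x/2 = 1, [xx,y] = F_x - E_y/2 = 79/9, [xy,x] = E_y/2 = -98/9, [xy,y] = G_x/2 = 25/36, [yy,x] = F_y - G_x/2 = -95/36, [yy,y] = G_y/2 = 0
Gamma^x_ij = (G*[ij,x] - F*[ij,y])/(EG - F^2), Gamma^y_ij = (E*[ij,y] - F*[ij,x])/(EG - F^2)

Answer: Gamma_xxx = 36434/144477, Gamma_xxy = -265022/144477, Gamma_xyy = -128915/288954, Gamma_yxx = 136616/144477, Gamma_yxy = -4196/144477, Gamma_yyy = -3610/144477


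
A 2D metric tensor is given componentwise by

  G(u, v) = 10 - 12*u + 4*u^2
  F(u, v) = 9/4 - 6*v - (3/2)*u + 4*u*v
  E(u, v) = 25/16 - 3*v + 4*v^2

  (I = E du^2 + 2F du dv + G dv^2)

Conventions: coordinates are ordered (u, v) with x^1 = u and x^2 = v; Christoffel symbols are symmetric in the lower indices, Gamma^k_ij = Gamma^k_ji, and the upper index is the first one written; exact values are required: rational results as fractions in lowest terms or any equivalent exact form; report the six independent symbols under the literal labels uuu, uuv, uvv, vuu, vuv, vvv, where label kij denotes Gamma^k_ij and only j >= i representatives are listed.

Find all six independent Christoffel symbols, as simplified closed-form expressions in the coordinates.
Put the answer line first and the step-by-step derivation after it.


Answer: Gamma_uuu = 0, Gamma_uuv = (64*v - 24)/(64*u^2 - 192*u + 64*v^2 - 48*v + 169), Gamma_uvv = 0, Gamma_vuu = 0, Gamma_vuv = (64*u - 96)/(64*u^2 - 192*u + 64*v^2 - 48*v + 169), Gamma_vvv = 0

E = 25/16 - 3*v + 4*v^2; F = 9/4 - 6*v - (3/2)*u + 4*u*v; G = 10 - 12*u + 4*u^2
Gamma^k_ij = (1/2) g^{kl} (d_i g_jl + d_j g_il - d_l g_ij), with g^inv = (1/(EG-F^2)) [[G, -F], [-F, E]]
first partials: E_u = 0, E_v = -3 + 8*v, F_u = -3/2 + 4*v, F_v = -6 + 4*u, G_u = -12 + 8*u, G_v = 0
D = EG - F^2 = 169/16 - 3*v - 12*u + 4*v^2 + 4*u^2
expanded: Gamma^u_uu = (G E_u - 2F F_u + F E_v)/(2D), Gamma^u_uv = (G E_v - F G_u)/(2D), Gamma^u_vv = (2G F_v - G G_u - F G_v)/(2D), Gamma^v_uu = (2E F_u - E E_v - F E_u)/(2D), Gamma^v_uv = (E G_u - F E_v)/(2D), Gamma^v_vv = (E G_v - 2F F_v + F G_u)/(2D); substitute and cancel common factors


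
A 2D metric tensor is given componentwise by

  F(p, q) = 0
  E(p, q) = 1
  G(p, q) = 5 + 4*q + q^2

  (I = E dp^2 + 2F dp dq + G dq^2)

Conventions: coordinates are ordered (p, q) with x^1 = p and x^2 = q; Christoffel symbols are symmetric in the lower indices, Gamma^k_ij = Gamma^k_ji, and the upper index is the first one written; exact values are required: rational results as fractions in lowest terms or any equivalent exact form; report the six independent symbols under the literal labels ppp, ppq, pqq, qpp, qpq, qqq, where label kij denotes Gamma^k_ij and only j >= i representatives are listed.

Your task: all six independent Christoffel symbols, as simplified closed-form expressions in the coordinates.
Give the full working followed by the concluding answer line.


E = 1; F = 0; G = 5 + 4*q + q^2
Gamma^k_ij = (1/2) g^{kl} (d_i g_jl + d_j g_il - d_l g_ij), with g^inv = (1/(EG-F^2)) [[G, -F], [-F, E]]
first partials: E_p = 0, E_q = 0, F_p = 0, F_q = 0, G_p = 0, G_q = 4 + 2*q
D = EG - F^2 = 5 + 4*q + q^2
expanded: Gamma^p_pp = (G E_p - 2F F_p + F E_q)/(2D), Gamma^p_pq = (G E_q - F G_p)/(2D), Gamma^p_qq = (2G F_q - G G_p - F G_q)/(2D), Gamma^q_pp = (2E F_p - E E_q - F E_p)/(2D), Gamma^q_pq = (E G_p - F E_q)/(2D), Gamma^q_qq = (E G_q - 2F F_q + F G_p)/(2D); substitute and cancel common factors

Answer: Gamma_ppp = 0, Gamma_ppq = 0, Gamma_pqq = 0, Gamma_qpp = 0, Gamma_qpq = 0, Gamma_qqq = (q + 2)/(q^2 + 4*q + 5)


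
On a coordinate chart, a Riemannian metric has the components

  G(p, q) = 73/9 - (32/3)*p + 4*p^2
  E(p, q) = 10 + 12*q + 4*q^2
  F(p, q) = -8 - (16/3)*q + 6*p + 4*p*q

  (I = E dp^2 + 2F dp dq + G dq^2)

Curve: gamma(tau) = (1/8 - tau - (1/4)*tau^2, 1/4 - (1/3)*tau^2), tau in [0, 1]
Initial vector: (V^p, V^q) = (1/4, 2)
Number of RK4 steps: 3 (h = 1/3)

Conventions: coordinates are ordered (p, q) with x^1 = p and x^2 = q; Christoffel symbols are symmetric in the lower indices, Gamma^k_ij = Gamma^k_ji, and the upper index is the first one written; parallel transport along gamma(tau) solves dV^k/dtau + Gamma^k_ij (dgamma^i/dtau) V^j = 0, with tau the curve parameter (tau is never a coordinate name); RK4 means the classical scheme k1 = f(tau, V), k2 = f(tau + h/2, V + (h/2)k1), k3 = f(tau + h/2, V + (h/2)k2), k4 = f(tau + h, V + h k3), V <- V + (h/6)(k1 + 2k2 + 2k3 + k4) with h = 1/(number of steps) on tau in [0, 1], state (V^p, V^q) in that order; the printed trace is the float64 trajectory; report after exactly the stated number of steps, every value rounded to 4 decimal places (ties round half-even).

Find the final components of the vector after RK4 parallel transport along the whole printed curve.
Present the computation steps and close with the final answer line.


gamma'(tau) = (-1 - (1/2)*tau, -(2/3)*tau); f(tau, V)^k = -Gamma^k_ij(gamma(tau)) gamma'^i(tau) V^j; h = 1/3; intermediate values shown to 6 dp
curve data and Christoffel symbols at the stage parameters:
  tau = 0.000000: gamma = (0.125000, 0.250000), gamma' = (-1.000000, 0.000000); Gamma_ppp = 0.000000, Gamma_ppq = 0.366679, Gamma_pqq = 0.000000, Gamma_qpp = 0.000000, Gamma_qpq = -0.253183, Gamma_qqq = 0.000000
  tau = 0.166667: gamma = (-0.048611, 0.240741), gamma' = (-1.083333, -0.111111); Gamma_ppp = 0.000000, Gamma_ppq = 0.335406, Gamma_pqq = 0.000000, Gamma_qpp = 0.000000, Gamma_qpq = -0.266273, Gamma_qqq = 0.000000
  tau = 0.333333: gamma = (-0.236111, 0.212963), gamma' = (-1.166667, -0.222222); Gamma_ppp = 0.000000, Gamma_ppq = 0.303319, Gamma_pqq = 0.000000, Gamma_qpp = 0.000000, Gamma_qpq = -0.277906, Gamma_qqq = 0.000000
  tau = 0.500000: gamma = (-0.437500, 0.166667), gamma' = (-1.250000, -0.333333); Gamma_ppp = 0.000000, Gamma_ppq = 0.270403, Gamma_pqq = 0.000000, Gamma_qpp = 0.000000, Gamma_qpq = -0.287304, Gamma_qqq = 0.000000
  tau = 0.666667: gamma = (-0.652778, 0.101852), gamma' = (-1.333333, -0.444444); Gamma_ppp = 0.000000, Gamma_ppq = 0.236940, Gamma_pqq = 0.000000, Gamma_qpp = 0.000000, Gamma_qpq = -0.293779, Gamma_qqq = 0.000000
  tau = 0.833333: gamma = (-0.881944, 0.018519), gamma' = (-1.416667, -0.555556); Gamma_ppp = 0.000000, Gamma_ppq = 0.203463, Gamma_pqq = 0.000000, Gamma_qpp = 0.000000, Gamma_qpq = -0.296821, Gamma_qqq = 0.000000
  tau = 1.000000: gamma = (-1.125000, -0.083333), gamma' = (-1.500000, -0.666667); Gamma_ppp = 0.000000, Gamma_ppq = 0.170676, Gamma_pqq = 0.000000, Gamma_qpp = 0.000000, Gamma_qpq = -0.296172, Gamma_qqq = 0.000000
step 0: V^p = 0.2500, V^q = 2.0000
step 1: k1 = (0.733358, -0.506366), k2 = (0.709920, -0.563593), k3 = (0.706309, -0.560726), k4 = (0.674323, -0.617826); V <- V + (h/6)(k1 + 2k2 + 2k3 + k4): V^p = 0.4856, V^q = 1.8126
step 2: k1 = (0.674165, -0.617681), k2 = (0.631771, -0.671256), k3 = (0.628116, -0.667373), k4 = (0.575547, -0.713611); V <- V + (h/6)(k1 + 2k2 + 2k3 + k4): V^p = 0.6950, V^q = 1.5899
step 3: k1 = (0.575476, -0.713523), k2 = (0.513400, -0.748969), k3 = (0.510528, -0.744779), k4 = (0.441924, -0.766869); V <- V + (h/6)(k1 + 2k2 + 2k3 + k4): V^p = 0.8653, V^q = 1.3417

Answer: V^p = 0.8653, V^q = 1.3417


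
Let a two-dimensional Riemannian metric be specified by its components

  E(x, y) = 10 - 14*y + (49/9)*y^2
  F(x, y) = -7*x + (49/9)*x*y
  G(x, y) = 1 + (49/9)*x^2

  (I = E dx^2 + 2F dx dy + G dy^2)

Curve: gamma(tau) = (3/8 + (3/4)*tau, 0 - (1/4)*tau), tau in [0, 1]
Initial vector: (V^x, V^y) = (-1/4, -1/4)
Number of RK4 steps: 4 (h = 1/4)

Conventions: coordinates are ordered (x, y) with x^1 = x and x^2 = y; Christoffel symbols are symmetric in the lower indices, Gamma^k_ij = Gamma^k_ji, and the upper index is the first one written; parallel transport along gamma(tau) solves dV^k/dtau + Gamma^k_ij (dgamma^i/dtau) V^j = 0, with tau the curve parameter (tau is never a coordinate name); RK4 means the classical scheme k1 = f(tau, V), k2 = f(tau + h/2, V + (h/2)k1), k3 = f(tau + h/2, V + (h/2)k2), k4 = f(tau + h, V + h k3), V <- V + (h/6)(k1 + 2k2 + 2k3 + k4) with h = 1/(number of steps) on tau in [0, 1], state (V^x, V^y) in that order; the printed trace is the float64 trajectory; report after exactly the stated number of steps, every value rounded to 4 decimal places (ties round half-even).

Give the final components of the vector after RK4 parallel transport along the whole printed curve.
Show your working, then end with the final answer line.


gamma'(tau) = (3/4, -1/4); f(tau, V)^k = -Gamma^k_ij(gamma(tau)) gamma'^i(tau) V^j; h = 1/4; intermediate values shown to 6 dp
curve data and Christoffel symbols at the stage parameters:
  tau = 0.000000: gamma = (0.375000, 0.000000), gamma' = (0.750000, -0.250000); Gamma_xxx = 0.000000, Gamma_xxy = -0.650218, Gamma_xyy = 0.000000, Gamma_yxx = 0.000000, Gamma_yxy = 0.189647, Gamma_yyy = 0.000000
  tau = 0.125000: gamma = (0.468750, -0.031250), gamma' = (0.750000, -0.250000); Gamma_xxx = 0.000000, Gamma_xxy = -0.616039, Gamma_xyy = 0.000000, Gamma_yxx = 0.000000, Gamma_yxy = 0.219268, Gamma_yyy = 0.000000
  tau = 0.250000: gamma = (0.562500, -0.062500), gamma' = (0.750000, -0.250000); Gamma_xxx = 0.000000, Gamma_xxy = -0.581688, Gamma_xyy = 0.000000, Gamma_yxx = 0.000000, Gamma_yxy = 0.242691, Gamma_yyy = 0.000000
  tau = 0.375000: gamma = (0.656250, -0.093750), gamma' = (0.750000, -0.250000); Gamma_xxx = 0.000000, Gamma_xxy = -0.548002, Gamma_xyy = 0.000000, Gamma_yxx = 0.000000, Gamma_yxy = 0.260700, Gamma_yyy = 0.000000
  tau = 0.500000: gamma = (0.750000, -0.125000), gamma' = (0.750000, -0.250000); Gamma_xxx = 0.000000, Gamma_xxy = -0.515558, Gamma_xyy = 0.000000, Gamma_yxx = 0.000000, Gamma_yxy = 0.274094, Gamma_yyy = 0.000000
  tau = 0.625000: gamma = (0.843750, -0.156250), gamma' = (0.750000, -0.250000); Gamma_xxx = 0.000000, Gamma_xxy = -0.484719, Gamma_xyy = 0.000000, Gamma_yxx = 0.000000, Gamma_yxy = 0.283628, Gamma_yyy = 0.000000
  tau = 0.750000: gamma = (0.937500, -0.187500), gamma' = (0.750000, -0.250000); Gamma_xxx = 0.000000, Gamma_xxy = -0.455689, Gamma_xyy = 0.000000, Gamma_yxx = 0.000000, Gamma_yxy = 0.289984, Gamma_yyy = 0.000000
  tau = 0.875000: gamma = (1.031250, -0.218750), gamma' = (0.750000, -0.250000); Gamma_xxx = 0.000000, Gamma_xxy = -0.428554, Gamma_xyy = 0.000000, Gamma_yxx = 0.000000, Gamma_yxy = 0.293756, Gamma_yyy = 0.000000
  tau = 1.000000: gamma = (1.125000, -0.250000), gamma' = (0.750000, -0.250000); Gamma_xxx = 0.000000, Gamma_xxy = -0.403316, Gamma_xyy = 0.000000, Gamma_yxx = 0.000000, Gamma_yxy = 0.295453, Gamma_yyy = 0.000000
step 0: V^x = -0.2500, V^y = -0.2500
step 1: k1 = (-0.081277, 0.023706), k2 = (-0.074071, 0.026364), k3 = (-0.074056, 0.026359), k4 = (-0.067144, 0.028014); V <- V + (h/6)(k1 + 2k2 + 2k3 + k4): V^x = -0.2685, V^y = -0.2435
step 2: k1 = (-0.067160, 0.028020), k2 = (-0.060681, 0.028868), k3 = (-0.060748, 0.028900), k4 = (-0.054773, 0.029120); V <- V + (h/6)(k1 + 2k2 + 2k3 + k4): V^x = -0.2837, V^y = -0.2363
step 3: k1 = (-0.054783, 0.029125), k2 = (-0.049353, 0.028878), k3 = (-0.049447, 0.028933), k4 = (-0.044541, 0.028345); V <- V + (h/6)(k1 + 2k2 + 2k3 + k4): V^x = -0.2961, V^y = -0.2290
step 4: k1 = (-0.044547, 0.028348), k2 = (-0.040159, 0.027528), k3 = (-0.040251, 0.027590), k4 = (-0.036327, 0.026611); V <- V + (h/6)(k1 + 2k2 + 2k3 + k4): V^x = -0.3062, V^y = -0.2222

Answer: V^x = -0.3062, V^y = -0.2222


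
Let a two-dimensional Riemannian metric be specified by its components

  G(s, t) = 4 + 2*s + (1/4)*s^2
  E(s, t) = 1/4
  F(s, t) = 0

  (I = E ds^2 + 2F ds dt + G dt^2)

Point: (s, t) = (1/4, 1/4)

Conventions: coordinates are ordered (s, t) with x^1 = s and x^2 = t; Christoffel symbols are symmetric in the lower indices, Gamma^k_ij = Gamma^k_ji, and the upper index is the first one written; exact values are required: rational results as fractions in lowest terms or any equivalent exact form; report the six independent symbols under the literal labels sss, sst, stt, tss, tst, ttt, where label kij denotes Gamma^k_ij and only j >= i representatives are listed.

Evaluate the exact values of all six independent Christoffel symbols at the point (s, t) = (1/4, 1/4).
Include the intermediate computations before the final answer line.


E = 1/4, F = 0, G = 289/64 at the point
E_s = 0, E_t = 0, F_s = 0, F_t = 0, G_s = 17/8, G_t = 0
EG - F^2 = 289/256;  g^inv = (256/289) * [[289/64, 0], [0, 1/4]]
first-kind symbols [ij,l] = (1/2)(d_i g_jl + d_j g_il - d_l g_ij): [ss,s] = E_s/2 = 0, [ss,t] = F_s - E_t/2 = 0, [st,s] = E_t/2 = 0, [st,t] = G_s/2 = 17/16, [tt,s] = F_t - G_s/2 = -17/16, [tt,t] = G_t/2 = 0
Gamma^s_ij = (G*[ij,s] - F*[ij,t])/(EG - F^2), Gamma^t_ij = (E*[ij,t] - F*[ij,s])/(EG - F^2)

Answer: Gamma_sss = 0, Gamma_sst = 0, Gamma_stt = -17/4, Gamma_tss = 0, Gamma_tst = 4/17, Gamma_ttt = 0


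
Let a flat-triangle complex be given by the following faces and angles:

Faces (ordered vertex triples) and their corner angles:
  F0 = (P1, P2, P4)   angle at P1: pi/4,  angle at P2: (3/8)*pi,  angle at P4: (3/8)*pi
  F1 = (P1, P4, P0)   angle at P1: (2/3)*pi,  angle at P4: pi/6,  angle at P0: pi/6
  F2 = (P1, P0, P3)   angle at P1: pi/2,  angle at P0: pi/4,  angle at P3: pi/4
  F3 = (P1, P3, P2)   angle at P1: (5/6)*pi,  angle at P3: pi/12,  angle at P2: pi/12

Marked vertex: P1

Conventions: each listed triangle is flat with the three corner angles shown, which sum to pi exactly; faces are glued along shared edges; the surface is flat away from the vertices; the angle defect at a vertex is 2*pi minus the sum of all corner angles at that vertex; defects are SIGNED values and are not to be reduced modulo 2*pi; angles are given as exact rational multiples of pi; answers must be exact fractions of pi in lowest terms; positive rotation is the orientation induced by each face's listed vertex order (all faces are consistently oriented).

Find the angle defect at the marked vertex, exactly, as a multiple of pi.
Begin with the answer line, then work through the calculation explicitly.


Answer: defect(P1) = -pi/4

Sum of corner angles at P1: (9/4)*pi
defect = 2*pi - (9/4)*pi


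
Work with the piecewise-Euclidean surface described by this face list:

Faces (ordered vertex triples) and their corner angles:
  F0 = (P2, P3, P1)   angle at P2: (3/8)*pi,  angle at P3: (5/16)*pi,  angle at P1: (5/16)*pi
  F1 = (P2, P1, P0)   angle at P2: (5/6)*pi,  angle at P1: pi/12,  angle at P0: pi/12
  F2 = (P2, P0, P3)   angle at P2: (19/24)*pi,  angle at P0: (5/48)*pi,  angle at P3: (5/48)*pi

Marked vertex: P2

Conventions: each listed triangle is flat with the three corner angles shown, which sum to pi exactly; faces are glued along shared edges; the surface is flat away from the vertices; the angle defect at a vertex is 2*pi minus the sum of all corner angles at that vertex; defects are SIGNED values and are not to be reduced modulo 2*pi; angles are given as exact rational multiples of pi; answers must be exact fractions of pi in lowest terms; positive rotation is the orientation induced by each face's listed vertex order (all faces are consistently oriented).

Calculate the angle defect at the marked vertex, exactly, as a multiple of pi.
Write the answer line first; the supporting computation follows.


Answer: defect(P2) = 0

Sum of corner angles at P2: 2*pi
defect = 2*pi - 2*pi


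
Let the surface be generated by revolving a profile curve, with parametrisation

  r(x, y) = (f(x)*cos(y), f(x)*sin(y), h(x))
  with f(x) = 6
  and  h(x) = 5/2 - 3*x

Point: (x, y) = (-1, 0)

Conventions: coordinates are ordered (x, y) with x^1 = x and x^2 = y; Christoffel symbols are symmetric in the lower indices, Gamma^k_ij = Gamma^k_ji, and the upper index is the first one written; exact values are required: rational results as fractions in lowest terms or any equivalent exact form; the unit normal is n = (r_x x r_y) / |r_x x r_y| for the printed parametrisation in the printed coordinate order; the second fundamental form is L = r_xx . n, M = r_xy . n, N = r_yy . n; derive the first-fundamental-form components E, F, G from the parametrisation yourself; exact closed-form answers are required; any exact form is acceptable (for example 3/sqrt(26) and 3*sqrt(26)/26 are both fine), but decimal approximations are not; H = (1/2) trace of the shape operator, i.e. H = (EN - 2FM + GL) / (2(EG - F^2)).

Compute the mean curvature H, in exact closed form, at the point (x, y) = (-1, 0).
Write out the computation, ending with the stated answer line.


f = 6, f' = 0, f'' = 0, h' = -3, h'' = 0
E = 9, F = 0, G = 36; answer radicand W^2 = 9
unnormalised second-form numerators: l = 0, m = 0, n = -18; L = l/sqrt(9), and similarly M = m/sqrt(W^2), N = n/sqrt(W^2)
H = (E*n - 2*F*m + G*l) / (2*(EG - F^2)*sqrt(W^2)); E*n - 2*F*m + G*l = -162, EG - F^2 = 324, so H = (-1/4)/sqrt(9)

Answer: H = -1/12


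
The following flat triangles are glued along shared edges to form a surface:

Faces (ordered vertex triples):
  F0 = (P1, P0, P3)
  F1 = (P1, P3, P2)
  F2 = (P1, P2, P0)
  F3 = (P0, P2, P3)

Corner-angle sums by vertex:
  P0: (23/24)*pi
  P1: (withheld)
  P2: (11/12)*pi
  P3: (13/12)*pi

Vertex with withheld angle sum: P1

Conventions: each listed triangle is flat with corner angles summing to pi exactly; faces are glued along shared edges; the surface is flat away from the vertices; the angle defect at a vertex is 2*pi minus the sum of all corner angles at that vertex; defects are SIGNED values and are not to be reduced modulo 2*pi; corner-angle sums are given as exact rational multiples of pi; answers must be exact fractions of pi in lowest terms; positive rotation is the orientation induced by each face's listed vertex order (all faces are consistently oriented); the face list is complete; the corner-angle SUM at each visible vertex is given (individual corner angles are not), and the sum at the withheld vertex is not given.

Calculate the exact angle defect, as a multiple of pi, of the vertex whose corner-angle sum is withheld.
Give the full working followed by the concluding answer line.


V = 4, E = 6, F = 4; chi = V - E + F = 2
Gauss-Bonnet: total defect = 2*pi*chi = 4*pi; visible defects sum to (73/24)*pi

Answer: defect(P1) = (23/24)*pi


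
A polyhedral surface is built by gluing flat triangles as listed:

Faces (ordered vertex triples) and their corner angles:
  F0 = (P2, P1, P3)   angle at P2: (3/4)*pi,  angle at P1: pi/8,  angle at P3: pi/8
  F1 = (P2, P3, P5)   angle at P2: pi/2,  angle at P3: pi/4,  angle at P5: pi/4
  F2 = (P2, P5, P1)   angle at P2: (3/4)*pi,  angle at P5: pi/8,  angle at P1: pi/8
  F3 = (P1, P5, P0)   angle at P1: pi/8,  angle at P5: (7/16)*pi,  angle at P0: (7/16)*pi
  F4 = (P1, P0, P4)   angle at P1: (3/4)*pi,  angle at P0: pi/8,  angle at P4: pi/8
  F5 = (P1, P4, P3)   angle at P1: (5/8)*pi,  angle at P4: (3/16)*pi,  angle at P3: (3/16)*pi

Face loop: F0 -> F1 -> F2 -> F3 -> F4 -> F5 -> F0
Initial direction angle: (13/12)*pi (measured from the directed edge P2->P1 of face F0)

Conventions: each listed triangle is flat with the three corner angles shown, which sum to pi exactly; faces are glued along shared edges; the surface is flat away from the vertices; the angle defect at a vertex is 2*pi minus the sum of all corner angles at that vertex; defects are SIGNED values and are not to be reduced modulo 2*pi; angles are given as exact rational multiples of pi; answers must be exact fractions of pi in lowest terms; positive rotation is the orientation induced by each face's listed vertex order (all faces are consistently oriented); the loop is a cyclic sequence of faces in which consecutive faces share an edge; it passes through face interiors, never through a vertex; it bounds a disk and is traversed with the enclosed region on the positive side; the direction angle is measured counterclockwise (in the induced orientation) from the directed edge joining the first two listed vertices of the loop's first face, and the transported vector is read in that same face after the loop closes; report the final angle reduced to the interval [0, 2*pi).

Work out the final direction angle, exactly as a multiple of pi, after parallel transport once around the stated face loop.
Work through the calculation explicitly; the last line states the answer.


enclosed vertex P1: corner angles sum to (7/4)*pi, defect = 2*pi - (7/4)*pi = pi/4
enclosed vertex P2: corner angles sum to 2*pi, defect = 2*pi - 2*pi = 0
adding the enclosed defects to the starting angle (mod 2*pi, induced orientation) gives the holonomy
final angle = (13/12)*pi + pi/4 = (4/3)*pi (mod 2*pi)

Answer: final direction angle = (4/3)*pi


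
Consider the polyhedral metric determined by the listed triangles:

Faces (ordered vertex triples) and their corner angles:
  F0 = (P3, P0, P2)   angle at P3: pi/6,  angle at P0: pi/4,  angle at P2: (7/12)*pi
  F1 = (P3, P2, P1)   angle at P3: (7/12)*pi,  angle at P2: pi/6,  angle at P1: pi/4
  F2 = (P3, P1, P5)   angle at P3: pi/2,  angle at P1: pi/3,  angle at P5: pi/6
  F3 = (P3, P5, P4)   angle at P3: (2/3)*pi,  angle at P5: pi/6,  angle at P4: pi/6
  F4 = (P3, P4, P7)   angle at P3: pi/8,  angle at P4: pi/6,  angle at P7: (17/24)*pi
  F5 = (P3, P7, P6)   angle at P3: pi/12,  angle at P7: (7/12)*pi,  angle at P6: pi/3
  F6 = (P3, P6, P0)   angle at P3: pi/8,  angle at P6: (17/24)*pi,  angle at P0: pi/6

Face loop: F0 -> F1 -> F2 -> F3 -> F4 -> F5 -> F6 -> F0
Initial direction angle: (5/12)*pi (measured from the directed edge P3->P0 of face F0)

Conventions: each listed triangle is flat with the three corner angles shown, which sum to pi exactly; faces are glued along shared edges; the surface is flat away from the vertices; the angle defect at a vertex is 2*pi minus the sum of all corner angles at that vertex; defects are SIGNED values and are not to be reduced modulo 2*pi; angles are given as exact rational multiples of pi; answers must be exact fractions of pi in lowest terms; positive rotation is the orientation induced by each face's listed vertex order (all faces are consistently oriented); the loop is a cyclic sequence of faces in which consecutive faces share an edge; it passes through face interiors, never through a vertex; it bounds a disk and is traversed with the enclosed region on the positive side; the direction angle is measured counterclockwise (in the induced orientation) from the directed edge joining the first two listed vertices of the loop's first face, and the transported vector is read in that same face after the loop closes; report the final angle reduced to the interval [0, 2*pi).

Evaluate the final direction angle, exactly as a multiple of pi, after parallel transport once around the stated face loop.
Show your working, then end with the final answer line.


enclosed vertex P3: corner angles sum to (9/4)*pi, defect = 2*pi - (9/4)*pi = -pi/4
summing the enclosed defects onto the initial angle, mod 2*pi in the induced orientation:
final angle = (5/12)*pi - pi/4 = pi/6 (mod 2*pi)

Answer: final direction angle = pi/6


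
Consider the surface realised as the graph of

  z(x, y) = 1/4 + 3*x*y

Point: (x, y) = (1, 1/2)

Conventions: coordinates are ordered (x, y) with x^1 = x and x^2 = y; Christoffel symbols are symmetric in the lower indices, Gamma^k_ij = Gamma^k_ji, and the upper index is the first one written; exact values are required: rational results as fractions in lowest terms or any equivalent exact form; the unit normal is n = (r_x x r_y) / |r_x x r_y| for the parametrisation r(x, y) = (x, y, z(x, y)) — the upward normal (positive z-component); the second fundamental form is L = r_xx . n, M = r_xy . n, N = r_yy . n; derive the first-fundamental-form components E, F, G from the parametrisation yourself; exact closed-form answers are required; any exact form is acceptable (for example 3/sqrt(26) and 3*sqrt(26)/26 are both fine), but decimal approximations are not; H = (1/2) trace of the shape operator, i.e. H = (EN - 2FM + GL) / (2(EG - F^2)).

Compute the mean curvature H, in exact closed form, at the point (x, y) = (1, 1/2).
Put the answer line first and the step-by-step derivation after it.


Answer: H = -108/343

z_x = 3/2, z_y = 3, z_xx = 0, z_xy = 3, z_yy = 0
E = 13/4, F = 9/2, G = 10; answer radicand W^2 = 49/4
unnormalised second-form numerators: l = 0, m = 3, n = 0; L = l/sqrt(49/4), and similarly M = m/sqrt(W^2), N = n/sqrt(W^2)
H = (E*n - 2*F*m + G*l) / (2*(EG - F^2)*sqrt(W^2)); E*n - 2*F*m + G*l = -27, EG - F^2 = 49/4, so H = (-54/49)/sqrt(49/4)
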